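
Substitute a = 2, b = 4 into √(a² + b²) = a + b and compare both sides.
LHS = √(2² + 4²) = 2·√(5) ≈ 4.472
RHS = 2 + 4 = 6

LHS ≠ RHS (they differ by about 1.528), so the equation does not hold here.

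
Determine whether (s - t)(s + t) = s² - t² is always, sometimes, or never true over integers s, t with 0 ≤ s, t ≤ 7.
Always true

The identity holds for every pair in the range. For instance at (s, t) = (2, 0): both sides equal 4.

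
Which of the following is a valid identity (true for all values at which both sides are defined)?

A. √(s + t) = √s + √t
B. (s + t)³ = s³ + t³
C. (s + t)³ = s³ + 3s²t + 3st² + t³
A: fails at (3, 4) — LHS = √(7) ≈ 2.646, RHS = √(3) + 2 ≈ 3.732.
B: fails at (1, 3) — LHS = 64, RHS = 28.
C: holds — e.g. at (2, 7), both sides equal 729.

Answer: C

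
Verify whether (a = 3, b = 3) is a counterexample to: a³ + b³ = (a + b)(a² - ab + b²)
No

Substituting a = 3, b = 3:
LHS = 3³ + 3³ = 54
RHS = (3 + 3)(3² - 3·3 + 3²) = 54

The sides agree, so this pair does not disprove the claim.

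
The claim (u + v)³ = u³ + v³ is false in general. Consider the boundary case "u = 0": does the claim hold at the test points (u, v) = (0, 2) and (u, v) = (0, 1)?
Yes, holds at both test points

At (0, 2): LHS = 8, RHS = 8 → equal
At (0, 1): LHS = 1, RHS = 1 → equal

So the claim does hold at both of these boundary points, even though it is not an identity.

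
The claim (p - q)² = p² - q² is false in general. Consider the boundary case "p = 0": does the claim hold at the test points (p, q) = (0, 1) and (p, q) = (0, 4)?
At (0, 1): LHS = 1 ≠ RHS = -1
At (0, 4): LHS = 16 ≠ RHS = -16

Answer: No, fails at both test points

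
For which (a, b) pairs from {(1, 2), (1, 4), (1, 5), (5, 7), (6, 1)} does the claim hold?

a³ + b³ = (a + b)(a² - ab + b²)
Testing each pair:
(1, 2): LHS = 9, RHS = 9 → holds
(1, 4): LHS = 65, RHS = 65 → holds
(1, 5): LHS = 126, RHS = 126 → holds
(5, 7): LHS = 468, RHS = 468 → holds
(6, 1): LHS = 217, RHS = 217 → holds

Every pair satisfies the claim.

Answer: All pairs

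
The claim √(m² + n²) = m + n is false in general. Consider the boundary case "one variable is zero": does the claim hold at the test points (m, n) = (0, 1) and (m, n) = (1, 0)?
Yes, holds at both test points

At (0, 1): LHS = 1, RHS = 1 → equal
At (1, 0): LHS = 1, RHS = 1 → equal

So the claim does hold at both of these boundary points, even though it is not an identity.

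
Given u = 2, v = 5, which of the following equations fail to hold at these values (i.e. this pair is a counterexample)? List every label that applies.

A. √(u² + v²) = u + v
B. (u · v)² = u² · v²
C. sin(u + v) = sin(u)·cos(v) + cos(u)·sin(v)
A

Evaluating each claim at the given values:
A. LHS = √(29) ≈ 5.385, RHS = 7 → fails here (LHS ≠ RHS)
B. LHS = 100, RHS = 100 → holds here (LHS = RHS)
C. LHS = sin(7) ≈ 0.657, RHS = sin(2)·cos(5) + sin(5)·cos(2) ≈ 0.657 → holds here (LHS = RHS)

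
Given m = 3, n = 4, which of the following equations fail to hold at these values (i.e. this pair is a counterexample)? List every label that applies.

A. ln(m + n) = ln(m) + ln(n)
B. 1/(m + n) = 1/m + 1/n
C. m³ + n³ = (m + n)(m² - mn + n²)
A, B

Evaluating each claim at the given values:
A. LHS = ln(7) ≈ 1.946, RHS = ln(3) + ln(4) ≈ 2.485 → fails here (LHS ≠ RHS)
B. LHS = 1/7, RHS = 7/12 → fails here (LHS ≠ RHS)
C. LHS = 91, RHS = 91 → holds here (LHS = RHS)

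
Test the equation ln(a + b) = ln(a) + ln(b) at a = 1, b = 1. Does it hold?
Substituting a = 1, b = 1:

LHS = ln(1 + 1) = ln(2) ≈ 0.6931
RHS = ln(1) + ln(1) = 0

LHS ≠ RHS, so the equation does not hold at this point.

Answer: Fails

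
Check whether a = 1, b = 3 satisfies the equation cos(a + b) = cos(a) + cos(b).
Substituting a = 1, b = 3:

LHS = cos(1 + 3) = cos(4) ≈ -0.6536
RHS = cos(1) + cos(3) ≈ -0.4497

LHS ≠ RHS, so the equation does not hold at this point.

Answer: Fails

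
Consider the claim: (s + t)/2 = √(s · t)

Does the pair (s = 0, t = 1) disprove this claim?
Yes

Substituting s = 0, t = 1:
LHS = (0 + 1)/2 = 1/2
RHS = √(0 · 1) = 0

Since LHS ≠ RHS, this pair disproves the claim.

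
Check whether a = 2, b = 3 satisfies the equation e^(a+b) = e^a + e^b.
Fails

Substituting a = 2, b = 3:

LHS = e^(2+3) = e^5 ≈ 148.4
RHS = e^2 + e^3 ≈ 27.47

LHS ≠ RHS, so the equation does not hold at this point.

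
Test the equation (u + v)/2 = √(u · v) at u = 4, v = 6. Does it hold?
Substituting u = 4, v = 6:

LHS = (4 + 6)/2 = 5
RHS = √(4 · 6) = 2·√(6) ≈ 4.899

LHS ≠ RHS, so the equation does not hold at this point.

Answer: Fails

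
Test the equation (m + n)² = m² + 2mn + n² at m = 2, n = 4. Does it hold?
Holds

Substituting m = 2, n = 4:

LHS = (2 + 4)² = 36
RHS = 2² + 2·2·4 + 4² = 36

LHS = RHS, so the equation holds at this point.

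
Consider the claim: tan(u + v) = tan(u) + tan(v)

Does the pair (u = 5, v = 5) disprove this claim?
Yes

Substituting u = 5, v = 5:
LHS = tan(5 + 5) = tan(10) ≈ 0.6484
RHS = tan(5) + tan(5) = 2·tan(5) ≈ -6.761

Since LHS ≠ RHS, this pair disproves the claim.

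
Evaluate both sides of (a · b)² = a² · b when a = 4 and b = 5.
LHS = (4 · 5)² = 400
RHS = 4² · 5 = 80

LHS ≠ RHS, so the equation does not hold here.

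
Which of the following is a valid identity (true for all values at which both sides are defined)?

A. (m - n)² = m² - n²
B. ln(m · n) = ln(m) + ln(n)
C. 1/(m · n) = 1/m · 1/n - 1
A: fails at (2, 7) — LHS = 25, RHS = -45.
B: holds — e.g. at (2, 3), both sides equal ln(6) ≈ 1.792.
C: fails at (2, 5) — LHS = 1/10, RHS = -9/10.

Answer: B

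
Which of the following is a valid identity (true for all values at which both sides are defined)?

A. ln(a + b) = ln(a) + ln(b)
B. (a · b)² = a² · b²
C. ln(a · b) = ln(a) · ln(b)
B

A: fails at (2, 7) — LHS = ln(9) ≈ 2.197, RHS = ln(2) + ln(7) ≈ 2.639.
B: holds — e.g. at (4, 6), both sides equal 576.
C: fails at (3, 4) — LHS = ln(12) ≈ 2.485, RHS = ln(3)·ln(4) ≈ 1.523.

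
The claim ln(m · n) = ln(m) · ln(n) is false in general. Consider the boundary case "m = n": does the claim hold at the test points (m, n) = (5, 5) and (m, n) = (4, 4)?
At (5, 5): LHS = ln(25) ≈ 3.219 ≠ RHS = ln(5)² ≈ 2.59
At (4, 4): LHS = ln(16) ≈ 2.773 ≠ RHS = ln(4)² ≈ 1.922

Answer: No, fails at both test points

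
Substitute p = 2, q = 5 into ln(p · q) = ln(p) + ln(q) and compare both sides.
LHS = ln(2 · 5) = ln(10) ≈ 2.303
RHS = ln(2) + ln(5) ≈ 2.303

LHS = RHS: the two sides agree.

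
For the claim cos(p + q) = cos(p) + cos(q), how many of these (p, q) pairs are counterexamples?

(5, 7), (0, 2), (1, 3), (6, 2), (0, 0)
5

Testing each pair:
(5, 7): LHS = cos(12) ≈ 0.8439, RHS = cos(5) + cos(7) ≈ 1.038 → counterexample
(0, 2): LHS = cos(2) ≈ -0.4161, RHS = cos(2) + 1 ≈ 0.5839 → counterexample
(1, 3): LHS = cos(4) ≈ -0.6536, RHS = cos(3) + cos(1) ≈ -0.4497 → counterexample
(6, 2): LHS = cos(8) ≈ -0.1455, RHS = cos(2) + cos(6) ≈ 0.544 → counterexample
(0, 0): LHS = 1, RHS = 2 → counterexample

That makes 5 counterexamples.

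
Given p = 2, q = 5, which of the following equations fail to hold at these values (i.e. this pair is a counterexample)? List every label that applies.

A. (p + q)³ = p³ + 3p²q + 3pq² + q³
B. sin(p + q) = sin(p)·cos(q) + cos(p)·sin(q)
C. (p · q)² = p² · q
C

Evaluating each claim at the given values:
A. LHS = 343, RHS = 343 → holds here (LHS = RHS)
B. LHS = sin(7) ≈ 0.657, RHS = sin(2)·cos(5) + sin(5)·cos(2) ≈ 0.657 → holds here (LHS = RHS)
C. LHS = 100, RHS = 20 → fails here (LHS ≠ RHS)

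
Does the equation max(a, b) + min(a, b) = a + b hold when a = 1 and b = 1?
Holds

Substituting a = 1, b = 1:

LHS = max(1, 1) + min(1, 1) = 2
RHS = 1 + 1 = 2

LHS = RHS, so the equation holds at this point.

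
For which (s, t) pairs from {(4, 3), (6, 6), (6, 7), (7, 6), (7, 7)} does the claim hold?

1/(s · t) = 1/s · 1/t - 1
None

Testing each pair:
(4, 3): LHS = 1/12, RHS = -11/12 → fails
(6, 6): LHS = 1/36, RHS = -35/36 → fails
(6, 7): LHS = 1/42, RHS = -41/42 → fails
(7, 6): LHS = 1/42, RHS = -41/42 → fails
(7, 7): LHS = 1/49, RHS = -48/49 → fails

No pair satisfies the claim.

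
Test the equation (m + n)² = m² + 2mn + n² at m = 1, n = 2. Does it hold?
Holds

Substituting m = 1, n = 2:

LHS = (1 + 2)² = 9
RHS = 1² + 2·1·2 + 2² = 9

LHS = RHS, so the equation holds at this point.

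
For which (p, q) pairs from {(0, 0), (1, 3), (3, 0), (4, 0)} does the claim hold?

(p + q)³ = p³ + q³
(0, 0), (3, 0), (4, 0)

Testing each pair:
(0, 0): LHS = 0, RHS = 0 → holds
(1, 3): LHS = 64, RHS = 28 → fails
(3, 0): LHS = 27, RHS = 27 → holds
(4, 0): LHS = 64, RHS = 64 → holds

3 of 4 pairs satisfy the claim.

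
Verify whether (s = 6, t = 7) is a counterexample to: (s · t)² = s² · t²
Substituting s = 6, t = 7:
LHS = (6 · 7)² = 1764
RHS = 6² · 7² = 1764

The sides agree, so this pair does not disprove the claim.

Answer: No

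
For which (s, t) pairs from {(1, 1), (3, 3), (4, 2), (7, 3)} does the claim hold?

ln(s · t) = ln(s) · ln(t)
Testing each pair:
(1, 1): LHS = 0, RHS = 0 → holds
(3, 3): LHS = ln(9) ≈ 2.197, RHS = ln(3)² ≈ 1.207 → fails
(4, 2): LHS = ln(8) ≈ 2.079, RHS = ln(2)·ln(4) ≈ 0.9609 → fails
(7, 3): LHS = ln(21) ≈ 3.045, RHS = ln(3)·ln(7) ≈ 2.138 → fails

1 of 4 pairs satisfies the claim.

Answer: (1, 1)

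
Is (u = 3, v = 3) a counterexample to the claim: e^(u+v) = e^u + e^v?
Yes

Substituting u = 3, v = 3:
LHS = e^(3+3) = e^6 ≈ 403.4
RHS = e^3 + e^3 = 2·e^3 ≈ 40.17

Since LHS ≠ RHS, this pair disproves the claim.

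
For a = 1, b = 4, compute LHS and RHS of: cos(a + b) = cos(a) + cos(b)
LHS = cos(1 + 4) = cos(5) ≈ 0.2837
RHS = cos(1) + cos(4) ≈ -0.1133

LHS ≠ RHS (they differ by about 0.397), so the equation does not hold here.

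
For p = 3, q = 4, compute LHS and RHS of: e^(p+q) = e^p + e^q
LHS = e^(3+4) = e^7 ≈ 1097
RHS = e^3 + e^4 ≈ 74.68

LHS ≠ RHS (they differ by about 1022), so the equation does not hold here.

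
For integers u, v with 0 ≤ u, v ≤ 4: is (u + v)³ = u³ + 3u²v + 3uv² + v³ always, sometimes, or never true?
The identity holds for every pair in the range. For instance at (u, v) = (2, 1): both sides equal 27.

Answer: Always true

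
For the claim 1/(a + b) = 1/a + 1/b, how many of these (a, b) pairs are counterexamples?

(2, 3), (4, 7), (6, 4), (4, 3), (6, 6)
Testing each pair:
(2, 3): LHS = 1/5, RHS = 5/6 → counterexample
(4, 7): LHS = 1/11, RHS = 11/28 → counterexample
(6, 4): LHS = 1/10, RHS = 5/12 → counterexample
(4, 3): LHS = 1/7, RHS = 7/12 → counterexample
(6, 6): LHS = 1/12, RHS = 1/3 → counterexample

That makes 5 counterexamples.

Answer: 5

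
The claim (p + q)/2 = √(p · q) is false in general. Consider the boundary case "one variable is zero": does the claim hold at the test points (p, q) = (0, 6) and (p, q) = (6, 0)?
No, fails at both test points

At (0, 6): LHS = 3 ≠ RHS = 0
At (6, 0): LHS = 3 ≠ RHS = 0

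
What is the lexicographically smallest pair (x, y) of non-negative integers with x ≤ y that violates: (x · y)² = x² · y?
At (0, 1): both sides equal 0, so it holds there.
At (0, 2): both sides equal 0, so it holds there.

Substituting (1, 2) into the claim:
LHS = (1 · 2)² = 4
RHS = 1² · 2 = 2

Since LHS ≠ RHS, this pair disproves the claim, and no lexicographically smaller pair (x ≤ y, non-negative integers) does.

For instance (2, 2) is also a counterexample (LHS = 16, RHS = 8), but it's lexicographically larger.

Answer: (x, y) = (1, 2)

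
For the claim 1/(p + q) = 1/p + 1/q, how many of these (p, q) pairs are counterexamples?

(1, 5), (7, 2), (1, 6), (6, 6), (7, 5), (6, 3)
Testing each pair:
(1, 5): LHS = 1/6, RHS = 6/5 → counterexample
(7, 2): LHS = 1/9, RHS = 9/14 → counterexample
(1, 6): LHS = 1/7, RHS = 7/6 → counterexample
(6, 6): LHS = 1/12, RHS = 1/3 → counterexample
(7, 5): LHS = 1/12, RHS = 12/35 → counterexample
(6, 3): LHS = 1/9, RHS = 1/2 → counterexample

That makes 6 counterexamples.

Answer: 6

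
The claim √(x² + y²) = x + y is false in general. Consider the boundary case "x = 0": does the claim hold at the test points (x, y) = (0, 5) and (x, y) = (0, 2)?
At (0, 5): LHS = 5, RHS = 5 → equal
At (0, 2): LHS = 2, RHS = 2 → equal

So the claim does hold at both of these boundary points, even though it is not an identity.

Answer: Yes, holds at both test points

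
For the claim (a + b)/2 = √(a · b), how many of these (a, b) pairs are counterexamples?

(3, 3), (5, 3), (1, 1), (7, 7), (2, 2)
1

Testing each pair:
(3, 3): LHS = 3, RHS = 3 → satisfies claim
(5, 3): LHS = 4, RHS = √(15) ≈ 3.873 → counterexample
(1, 1): LHS = 1, RHS = 1 → satisfies claim
(7, 7): LHS = 7, RHS = 7 → satisfies claim
(2, 2): LHS = 2, RHS = 2 → satisfies claim

That makes 1 counterexample.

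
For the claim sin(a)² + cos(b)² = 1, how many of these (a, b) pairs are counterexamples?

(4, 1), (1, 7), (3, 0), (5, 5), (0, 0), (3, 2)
4

Testing each pair:
(4, 1): LHS = cos(1)² + sin(4)² ≈ 0.8647, RHS = 1 → counterexample
(1, 7): LHS = cos(7)² + sin(1)² ≈ 1.276, RHS = 1 → counterexample
(3, 0): LHS = sin(3)² + 1 ≈ 1.02, RHS = 1 → counterexample
(5, 5): LHS = cos(5)² + sin(5)² = 1, RHS = 1 → satisfies claim
(0, 0): LHS = 1, RHS = 1 → satisfies claim
(3, 2): LHS = sin(3)² + cos(2)² ≈ 0.1931, RHS = 1 → counterexample

That makes 4 counterexamples.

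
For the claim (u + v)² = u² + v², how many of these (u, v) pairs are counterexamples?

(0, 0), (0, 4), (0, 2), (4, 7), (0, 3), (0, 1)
1

Testing each pair:
(0, 0): LHS = 0, RHS = 0 → satisfies claim
(0, 4): LHS = 16, RHS = 16 → satisfies claim
(0, 2): LHS = 4, RHS = 4 → satisfies claim
(4, 7): LHS = 121, RHS = 65 → counterexample
(0, 3): LHS = 9, RHS = 9 → satisfies claim
(0, 1): LHS = 1, RHS = 1 → satisfies claim

That makes 1 counterexample.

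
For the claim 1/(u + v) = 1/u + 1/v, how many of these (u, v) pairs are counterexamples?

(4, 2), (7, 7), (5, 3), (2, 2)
4

Testing each pair:
(4, 2): LHS = 1/6, RHS = 3/4 → counterexample
(7, 7): LHS = 1/14, RHS = 2/7 → counterexample
(5, 3): LHS = 1/8, RHS = 8/15 → counterexample
(2, 2): LHS = 1/4, RHS = 1 → counterexample

That makes 4 counterexamples.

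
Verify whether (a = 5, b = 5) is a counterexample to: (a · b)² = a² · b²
Substituting a = 5, b = 5:
LHS = (5 · 5)² = 625
RHS = 5² · 5² = 625

The sides agree, so this pair does not disprove the claim.

Answer: No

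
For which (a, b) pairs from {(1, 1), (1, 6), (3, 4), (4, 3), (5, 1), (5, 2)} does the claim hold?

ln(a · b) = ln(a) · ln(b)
(1, 1)

Testing each pair:
(1, 1): LHS = 0, RHS = 0 → holds
(1, 6): LHS = ln(6) ≈ 1.792, RHS = 0 → fails
(3, 4): LHS = ln(12) ≈ 2.485, RHS = ln(3)·ln(4) ≈ 1.523 → fails
(4, 3): LHS = ln(12) ≈ 2.485, RHS = ln(3)·ln(4) ≈ 1.523 → fails
(5, 1): LHS = ln(5) ≈ 1.609, RHS = 0 → fails
(5, 2): LHS = ln(10) ≈ 2.303, RHS = ln(2)·ln(5) ≈ 1.116 → fails

1 of 6 pairs satisfies the claim.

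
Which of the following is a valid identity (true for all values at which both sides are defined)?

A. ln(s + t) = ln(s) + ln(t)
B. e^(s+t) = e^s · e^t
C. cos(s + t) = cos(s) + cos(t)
A: fails at (5, 8) — LHS = ln(13) ≈ 2.565, RHS = ln(5) + ln(8) ≈ 3.689.
B: holds — e.g. at (0, 1), both sides equal e ≈ 2.718.
C: fails at (0, 1) — LHS = cos(1) ≈ 0.5403, RHS = cos(1) + 1 ≈ 1.54.

Answer: B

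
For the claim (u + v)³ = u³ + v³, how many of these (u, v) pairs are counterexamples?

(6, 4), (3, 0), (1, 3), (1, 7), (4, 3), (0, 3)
Testing each pair:
(6, 4): LHS = 1000, RHS = 280 → counterexample
(3, 0): LHS = 27, RHS = 27 → satisfies claim
(1, 3): LHS = 64, RHS = 28 → counterexample
(1, 7): LHS = 512, RHS = 344 → counterexample
(4, 3): LHS = 343, RHS = 91 → counterexample
(0, 3): LHS = 27, RHS = 27 → satisfies claim

That makes 4 counterexamples.

Answer: 4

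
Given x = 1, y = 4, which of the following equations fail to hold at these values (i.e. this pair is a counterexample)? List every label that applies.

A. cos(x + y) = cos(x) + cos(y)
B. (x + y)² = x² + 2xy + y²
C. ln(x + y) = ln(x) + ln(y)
A, C

Evaluating each claim at the given values:
A. LHS = cos(5) ≈ 0.2837, RHS = cos(4) + cos(1) ≈ -0.1133 → fails here (LHS ≠ RHS)
B. LHS = 25, RHS = 25 → holds here (LHS = RHS)
C. LHS = ln(5) ≈ 1.609, RHS = ln(4) ≈ 1.386 → fails here (LHS ≠ RHS)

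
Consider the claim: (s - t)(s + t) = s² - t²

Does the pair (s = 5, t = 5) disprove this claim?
Substituting s = 5, t = 5:
LHS = (5 - 5)(5 + 5) = 0
RHS = 5² - 5² = 0

The sides agree, so this pair does not disprove the claim.

Answer: No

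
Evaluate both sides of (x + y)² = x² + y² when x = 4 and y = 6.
LHS = (4 + 6)² = 100
RHS = 4² + 6² = 52

LHS ≠ RHS, so the equation does not hold here.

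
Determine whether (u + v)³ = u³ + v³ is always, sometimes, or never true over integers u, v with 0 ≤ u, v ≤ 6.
It holds at (u, v) = (0, 3) (both sides equal 27), but fails at (u, v) = (4, 6) (LHS = 1000, RHS = 280).

Answer: Sometimes true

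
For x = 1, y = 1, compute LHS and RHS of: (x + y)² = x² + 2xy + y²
LHS = (1 + 1)² = 4
RHS = 1² + 2·1·1 + 1² = 4

LHS = RHS: the two sides agree.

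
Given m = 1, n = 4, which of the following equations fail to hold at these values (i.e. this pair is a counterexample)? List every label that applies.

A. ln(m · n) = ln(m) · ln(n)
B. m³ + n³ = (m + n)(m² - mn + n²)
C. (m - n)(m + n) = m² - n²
A

Evaluating each claim at the given values:
A. LHS = ln(4) ≈ 1.386, RHS = 0 → fails here (LHS ≠ RHS)
B. LHS = 65, RHS = 65 → holds here (LHS = RHS)
C. LHS = -15, RHS = -15 → holds here (LHS = RHS)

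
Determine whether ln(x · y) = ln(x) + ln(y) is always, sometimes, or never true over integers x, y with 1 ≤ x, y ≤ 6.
The identity holds for every pair in the range. For instance at (x, y) = (5, 1): both sides equal ln(5) ≈ 1.609.

Answer: Always true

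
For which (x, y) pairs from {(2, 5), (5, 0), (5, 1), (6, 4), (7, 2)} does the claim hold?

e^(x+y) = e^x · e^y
Testing each pair:
(2, 5): LHS = e^7 ≈ 1097, RHS = e^7 ≈ 1097 → holds
(5, 0): LHS = e^5 ≈ 148.4, RHS = e^5 ≈ 148.4 → holds
(5, 1): LHS = e^6 ≈ 403.4, RHS = e^6 ≈ 403.4 → holds
(6, 4): LHS = e^10 ≈ 22026.5, RHS = e^10 ≈ 22026.5 → holds
(7, 2): LHS = e^9 ≈ 8103, RHS = e^9 ≈ 8103 → holds

Every pair satisfies the claim.

Answer: All pairs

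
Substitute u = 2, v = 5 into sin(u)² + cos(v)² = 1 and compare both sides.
LHS = sin(2)² + cos(5)² ≈ 0.9073
RHS = 1

LHS ≠ RHS (they differ by about 0.09271), so the equation does not hold here.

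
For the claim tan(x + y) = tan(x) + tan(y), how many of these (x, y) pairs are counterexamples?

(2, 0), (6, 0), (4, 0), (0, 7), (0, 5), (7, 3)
1

Testing each pair:
(2, 0): LHS = tan(2) ≈ -2.185, RHS = tan(2) ≈ -2.185 → satisfies claim
(6, 0): LHS = tan(6) ≈ -0.291, RHS = tan(6) ≈ -0.291 → satisfies claim
(4, 0): LHS = tan(4) ≈ 1.158, RHS = tan(4) ≈ 1.158 → satisfies claim
(0, 7): LHS = tan(7) ≈ 0.8714, RHS = tan(7) ≈ 0.8714 → satisfies claim
(0, 5): LHS = tan(5) ≈ -3.381, RHS = tan(5) ≈ -3.381 → satisfies claim
(7, 3): LHS = tan(10) ≈ 0.6484, RHS = tan(3) + tan(7) ≈ 0.7289 → counterexample

That makes 1 counterexample.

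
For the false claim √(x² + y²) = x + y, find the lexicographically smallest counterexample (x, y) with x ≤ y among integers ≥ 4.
(x, y) = (4, 4)

Substituting (4, 4) into the claim:
LHS = √(4² + 4²) = 4·√(2) ≈ 5.657
RHS = 4 + 4 = 8

Since LHS ≠ RHS, this pair disproves the claim, and no lexicographically smaller pair (x ≤ y, integers ≥ 4) does.

For instance (6, 6) is also a counterexample (LHS = 6·√(2) ≈ 8.485, RHS = 12), but it's lexicographically larger.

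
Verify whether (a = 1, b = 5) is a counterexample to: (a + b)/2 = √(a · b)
Yes

Substituting a = 1, b = 5:
LHS = (1 + 5)/2 = 3
RHS = √(1 · 5) = √(5) ≈ 2.236

Since LHS ≠ RHS, this pair disproves the claim.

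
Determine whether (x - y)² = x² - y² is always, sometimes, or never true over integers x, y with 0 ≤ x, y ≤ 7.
Sometimes true

It holds at (x, y) = (5, 5) (both sides equal 0), but fails at (x, y) = (0, 5) (LHS = 25, RHS = -25).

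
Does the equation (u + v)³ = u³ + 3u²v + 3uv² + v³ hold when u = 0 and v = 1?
Holds

Substituting u = 0, v = 1:

LHS = (0 + 1)³ = 1
RHS = 0³ + 3·0²·1 + 3·0·1² + 1³ = 1

LHS = RHS, so the equation holds at this point.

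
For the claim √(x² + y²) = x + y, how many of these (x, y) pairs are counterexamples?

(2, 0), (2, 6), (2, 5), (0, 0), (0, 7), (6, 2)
3

Testing each pair:
(2, 0): LHS = 2, RHS = 2 → satisfies claim
(2, 6): LHS = 2·√(10) ≈ 6.325, RHS = 8 → counterexample
(2, 5): LHS = √(29) ≈ 5.385, RHS = 7 → counterexample
(0, 0): LHS = 0, RHS = 0 → satisfies claim
(0, 7): LHS = 7, RHS = 7 → satisfies claim
(6, 2): LHS = 2·√(10) ≈ 6.325, RHS = 8 → counterexample

That makes 3 counterexamples.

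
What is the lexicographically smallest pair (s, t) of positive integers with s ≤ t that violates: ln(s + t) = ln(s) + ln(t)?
Substituting (1, 1) into the claim:
LHS = ln(1 + 1) = ln(2) ≈ 0.6931
RHS = ln(1) + ln(1) = 0

Since LHS ≠ RHS, this pair disproves the claim, and no lexicographically smaller pair (s ≤ t, positive integers) does.

For instance (4, 5) is also a counterexample (LHS = ln(9) ≈ 2.197, RHS = ln(4) + ln(5) ≈ 2.996), but it's lexicographically larger.

Answer: (s, t) = (1, 1)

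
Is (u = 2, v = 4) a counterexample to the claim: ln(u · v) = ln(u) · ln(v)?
Substituting u = 2, v = 4:
LHS = ln(2 · 4) = ln(8) ≈ 2.079
RHS = ln(2) · ln(4) ≈ 0.9609

Since LHS ≠ RHS, this pair disproves the claim.

Answer: Yes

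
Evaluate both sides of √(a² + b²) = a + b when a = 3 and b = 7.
LHS = √(3² + 7²) = √(58) ≈ 7.616
RHS = 3 + 7 = 10

LHS ≠ RHS (they differ by about 2.384), so the equation does not hold here.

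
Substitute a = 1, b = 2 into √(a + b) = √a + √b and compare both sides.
LHS = √(1 + 2) = √(3) ≈ 1.732
RHS = √1 + √2 = 1 + √(2) ≈ 2.414

LHS ≠ RHS (they differ by about 0.6822), so the equation does not hold here.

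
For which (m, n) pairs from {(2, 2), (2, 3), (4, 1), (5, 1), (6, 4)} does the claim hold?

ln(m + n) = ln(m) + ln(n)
Testing each pair:
(2, 2): LHS = ln(4) ≈ 1.386, RHS = 2·ln(2) ≈ 1.386 → holds
(2, 3): LHS = ln(5) ≈ 1.609, RHS = ln(2) + ln(3) ≈ 1.792 → fails
(4, 1): LHS = ln(5) ≈ 1.609, RHS = ln(4) ≈ 1.386 → fails
(5, 1): LHS = ln(6) ≈ 1.792, RHS = ln(5) ≈ 1.609 → fails
(6, 4): LHS = ln(10) ≈ 2.303, RHS = ln(4) + ln(6) ≈ 3.178 → fails

1 of 5 pairs satisfies the claim.

Answer: (2, 2)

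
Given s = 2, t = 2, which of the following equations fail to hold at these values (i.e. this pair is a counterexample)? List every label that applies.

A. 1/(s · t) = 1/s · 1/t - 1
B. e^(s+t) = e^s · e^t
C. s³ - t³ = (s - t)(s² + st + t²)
Evaluating each claim at the given values:
A. LHS = 1/4, RHS = -3/4 → fails here (LHS ≠ RHS)
B. LHS = e^4 ≈ 54.6, RHS = e^4 ≈ 54.6 → holds here (LHS = RHS)
C. LHS = 0, RHS = 0 → holds here (LHS = RHS)

Answer: A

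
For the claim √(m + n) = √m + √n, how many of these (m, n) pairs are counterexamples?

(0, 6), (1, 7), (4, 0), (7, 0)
1

Testing each pair:
(0, 6): LHS = √(6) ≈ 2.449, RHS = √(6) ≈ 2.449 → satisfies claim
(1, 7): LHS = 2·√(2) ≈ 2.828, RHS = 1 + √(7) ≈ 3.646 → counterexample
(4, 0): LHS = 2, RHS = 2 → satisfies claim
(7, 0): LHS = √(7) ≈ 2.646, RHS = √(7) ≈ 2.646 → satisfies claim

That makes 1 counterexample.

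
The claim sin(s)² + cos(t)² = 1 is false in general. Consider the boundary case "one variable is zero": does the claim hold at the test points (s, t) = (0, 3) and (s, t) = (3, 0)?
At (0, 3): LHS = cos(3)² ≈ 0.9801 ≠ RHS = 1
At (3, 0): LHS = sin(3)² + 1 ≈ 1.02 ≠ RHS = 1

Answer: No, fails at both test points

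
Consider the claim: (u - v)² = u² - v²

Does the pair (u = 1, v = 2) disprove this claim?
Yes

Substituting u = 1, v = 2:
LHS = (1 - 2)² = 1
RHS = 1² - 2² = -3

Since LHS ≠ RHS, this pair disproves the claim.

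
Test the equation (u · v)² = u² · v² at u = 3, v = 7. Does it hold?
Substituting u = 3, v = 7:

LHS = (3 · 7)² = 441
RHS = 3² · 7² = 441

LHS = RHS, so the equation holds at this point.

Answer: Holds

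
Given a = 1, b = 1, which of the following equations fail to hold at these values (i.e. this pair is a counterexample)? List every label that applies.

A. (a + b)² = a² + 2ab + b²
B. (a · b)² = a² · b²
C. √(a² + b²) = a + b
C

Evaluating each claim at the given values:
A. LHS = 4, RHS = 4 → holds here (LHS = RHS)
B. LHS = 1, RHS = 1 → holds here (LHS = RHS)
C. LHS = √(2) ≈ 1.414, RHS = 2 → fails here (LHS ≠ RHS)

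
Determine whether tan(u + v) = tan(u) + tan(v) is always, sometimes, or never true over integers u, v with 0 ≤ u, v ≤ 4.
Sometimes true

It holds at (u, v) = (2, 0) (both sides equal tan(2) ≈ -2.185), but fails at (u, v) = (3, 1) (LHS = tan(4) ≈ 1.158, RHS = tan(3) + tan(1) ≈ 1.415).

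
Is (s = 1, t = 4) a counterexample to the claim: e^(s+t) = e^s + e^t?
Yes

Substituting s = 1, t = 4:
LHS = e^(1+4) = e^5 ≈ 148.4
RHS = e^1 + e^4 = e + e^4 ≈ 57.32

Since LHS ≠ RHS, this pair disproves the claim.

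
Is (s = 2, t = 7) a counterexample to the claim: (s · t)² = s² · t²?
No

Substituting s = 2, t = 7:
LHS = (2 · 7)² = 196
RHS = 2² · 7² = 196

The sides agree, so this pair does not disprove the claim.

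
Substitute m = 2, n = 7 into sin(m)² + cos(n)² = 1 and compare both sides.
LHS = sin(2)² + cos(7)² ≈ 1.395
RHS = 1

LHS ≠ RHS (they differ by about 0.3952), so the equation does not hold here.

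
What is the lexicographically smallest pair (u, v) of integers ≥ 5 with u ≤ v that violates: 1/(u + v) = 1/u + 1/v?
(u, v) = (5, 5)

Substituting (5, 5) into the claim:
LHS = 1/(5 + 5) = 1/10
RHS = 1/5 + 1/5 = 2/5

Since LHS ≠ RHS, this pair disproves the claim, and no lexicographically smaller pair (u ≤ v, integers ≥ 5) does.

For instance (9, 10) is also a counterexample (LHS = 1/19, RHS = 19/90), but it's lexicographically larger.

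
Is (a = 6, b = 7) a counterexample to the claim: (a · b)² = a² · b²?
No

Substituting a = 6, b = 7:
LHS = (6 · 7)² = 1764
RHS = 6² · 7² = 1764

The sides agree, so this pair does not disprove the claim.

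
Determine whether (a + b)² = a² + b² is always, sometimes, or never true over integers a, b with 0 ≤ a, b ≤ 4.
It holds at (a, b) = (0, 0) (both sides equal 0), but fails at (a, b) = (1, 3) (LHS = 16, RHS = 10).

Answer: Sometimes true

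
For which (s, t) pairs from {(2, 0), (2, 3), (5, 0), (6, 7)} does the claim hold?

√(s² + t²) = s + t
(2, 0), (5, 0)

Testing each pair:
(2, 0): LHS = 2, RHS = 2 → holds
(2, 3): LHS = √(13) ≈ 3.606, RHS = 5 → fails
(5, 0): LHS = 5, RHS = 5 → holds
(6, 7): LHS = √(85) ≈ 9.22, RHS = 13 → fails

2 of 4 pairs satisfy the claim.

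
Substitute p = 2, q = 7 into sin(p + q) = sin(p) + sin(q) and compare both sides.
LHS = sin(2 + 7) = sin(9) ≈ 0.4121
RHS = sin(2) + sin(7) ≈ 1.566

LHS ≠ RHS (they differ by about 1.154), so the equation does not hold here.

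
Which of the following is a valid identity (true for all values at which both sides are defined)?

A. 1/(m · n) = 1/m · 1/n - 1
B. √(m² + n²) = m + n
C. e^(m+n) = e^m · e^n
C

A: fails at (3, 5) — LHS = 1/15, RHS = -14/15.
B: fails at (4, 6) — LHS = 2·√(13) ≈ 7.211, RHS = 10.
C: holds — e.g. at (0, 1), both sides equal e ≈ 2.718.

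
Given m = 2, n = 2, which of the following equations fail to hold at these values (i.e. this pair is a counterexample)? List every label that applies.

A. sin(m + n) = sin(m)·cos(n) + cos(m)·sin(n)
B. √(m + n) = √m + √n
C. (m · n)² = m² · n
B, C

Evaluating each claim at the given values:
A. LHS = sin(4) ≈ -0.7568, RHS = 2·sin(2)·cos(2) ≈ -0.7568 → holds here (LHS = RHS)
B. LHS = 2, RHS = 2·√(2) ≈ 2.828 → fails here (LHS ≠ RHS)
C. LHS = 16, RHS = 8 → fails here (LHS ≠ RHS)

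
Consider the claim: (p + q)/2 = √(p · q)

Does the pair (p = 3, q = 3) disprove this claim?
Substituting p = 3, q = 3:
LHS = (3 + 3)/2 = 3
RHS = √(3 · 3) = 3

The sides agree, so this pair does not disprove the claim.

Answer: No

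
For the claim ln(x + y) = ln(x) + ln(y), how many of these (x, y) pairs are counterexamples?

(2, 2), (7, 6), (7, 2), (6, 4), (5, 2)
4

Testing each pair:
(2, 2): LHS = ln(4) ≈ 1.386, RHS = 2·ln(2) ≈ 1.386 → satisfies claim
(7, 6): LHS = ln(13) ≈ 2.565, RHS = ln(6) + ln(7) ≈ 3.738 → counterexample
(7, 2): LHS = ln(9) ≈ 2.197, RHS = ln(2) + ln(7) ≈ 2.639 → counterexample
(6, 4): LHS = ln(10) ≈ 2.303, RHS = ln(4) + ln(6) ≈ 3.178 → counterexample
(5, 2): LHS = ln(7) ≈ 1.946, RHS = ln(2) + ln(5) ≈ 2.303 → counterexample

That makes 4 counterexamples.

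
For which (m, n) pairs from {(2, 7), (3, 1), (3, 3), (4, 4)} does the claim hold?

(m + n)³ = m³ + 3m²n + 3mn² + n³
All pairs

Testing each pair:
(2, 7): LHS = 729, RHS = 729 → holds
(3, 1): LHS = 64, RHS = 64 → holds
(3, 3): LHS = 216, RHS = 216 → holds
(4, 4): LHS = 512, RHS = 512 → holds

Every pair satisfies the claim.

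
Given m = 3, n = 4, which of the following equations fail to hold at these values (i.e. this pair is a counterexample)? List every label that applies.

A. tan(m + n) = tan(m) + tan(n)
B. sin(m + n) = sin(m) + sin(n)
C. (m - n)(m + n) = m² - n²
A, B

Evaluating each claim at the given values:
A. LHS = tan(7) ≈ 0.8714, RHS = tan(3) + tan(4) ≈ 1.015 → fails here (LHS ≠ RHS)
B. LHS = sin(7) ≈ 0.657, RHS = sin(4) + sin(3) ≈ -0.6157 → fails here (LHS ≠ RHS)
C. LHS = -7, RHS = -7 → holds here (LHS = RHS)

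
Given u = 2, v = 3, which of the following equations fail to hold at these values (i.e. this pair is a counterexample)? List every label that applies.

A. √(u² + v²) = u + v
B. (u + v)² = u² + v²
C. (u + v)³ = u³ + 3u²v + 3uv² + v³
Evaluating each claim at the given values:
A. LHS = √(13) ≈ 3.606, RHS = 5 → fails here (LHS ≠ RHS)
B. LHS = 25, RHS = 13 → fails here (LHS ≠ RHS)
C. LHS = 125, RHS = 125 → holds here (LHS = RHS)

Answer: A, B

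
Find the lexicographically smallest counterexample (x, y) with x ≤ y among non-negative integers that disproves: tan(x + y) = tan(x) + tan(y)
At (0, 7): both sides equal tan(7) ≈ 0.8714, so it holds there.

Substituting (1, 1) into the claim:
LHS = tan(1 + 1) = tan(2) ≈ -2.185
RHS = tan(1) + tan(1) = 2·tan(1) ≈ 3.115

Since LHS ≠ RHS, this pair disproves the claim, and no lexicographically smaller pair (x ≤ y, non-negative integers) does.

For instance (4, 4) is also a counterexample (LHS = tan(8) ≈ -6.8, RHS = 2·tan(4) ≈ 2.316), but it's lexicographically larger.

Answer: (x, y) = (1, 1)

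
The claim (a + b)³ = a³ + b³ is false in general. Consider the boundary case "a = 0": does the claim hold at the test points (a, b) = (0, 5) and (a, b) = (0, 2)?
Yes, holds at both test points

At (0, 5): LHS = 125, RHS = 125 → equal
At (0, 2): LHS = 8, RHS = 8 → equal

So the claim does hold at both of these boundary points, even though it is not an identity.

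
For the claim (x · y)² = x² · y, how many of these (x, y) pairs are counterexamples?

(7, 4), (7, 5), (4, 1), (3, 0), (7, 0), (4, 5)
Testing each pair:
(7, 4): LHS = 784, RHS = 196 → counterexample
(7, 5): LHS = 1225, RHS = 245 → counterexample
(4, 1): LHS = 16, RHS = 16 → satisfies claim
(3, 0): LHS = 0, RHS = 0 → satisfies claim
(7, 0): LHS = 0, RHS = 0 → satisfies claim
(4, 5): LHS = 400, RHS = 80 → counterexample

That makes 3 counterexamples.

Answer: 3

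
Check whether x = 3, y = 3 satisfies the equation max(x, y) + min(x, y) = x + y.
Substituting x = 3, y = 3:

LHS = max(3, 3) + min(3, 3) = 6
RHS = 3 + 3 = 6

LHS = RHS, so the equation holds at this point.

Answer: Holds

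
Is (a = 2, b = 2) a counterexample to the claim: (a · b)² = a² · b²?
No

Substituting a = 2, b = 2:
LHS = (2 · 2)² = 16
RHS = 2² · 2² = 16

The sides agree, so this pair does not disprove the claim.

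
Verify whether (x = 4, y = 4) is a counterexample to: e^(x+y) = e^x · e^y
Substituting x = 4, y = 4:
LHS = e^(4+4) = e^8 ≈ 2981
RHS = e^4 · e^4 = e^8 ≈ 2981

The sides agree, so this pair does not disprove the claim.

Answer: No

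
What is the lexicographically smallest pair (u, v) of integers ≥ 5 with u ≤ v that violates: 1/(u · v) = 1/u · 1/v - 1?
(u, v) = (5, 5)

Substituting (5, 5) into the claim:
LHS = 1/(5 · 5) = 1/25
RHS = 1/5 · 1/5 - 1 = -24/25

Since LHS ≠ RHS, this pair disproves the claim, and no lexicographically smaller pair (u ≤ v, integers ≥ 5) does.

For instance (7, 8) is also a counterexample (LHS = 1/56, RHS = -55/56), but it's lexicographically larger.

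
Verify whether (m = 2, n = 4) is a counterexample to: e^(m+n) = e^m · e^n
Substituting m = 2, n = 4:
LHS = e^(2+4) = e^6 ≈ 403.4
RHS = e^2 · e^4 = e^6 ≈ 403.4

The sides agree, so this pair does not disprove the claim.

Answer: No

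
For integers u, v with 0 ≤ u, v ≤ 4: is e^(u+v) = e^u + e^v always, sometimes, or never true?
The claim fails for every pair in the range. For instance at (u, v) = (2, 1): LHS = e^3 ≈ 20.09, RHS = e + e^2 ≈ 10.11.

Answer: Never true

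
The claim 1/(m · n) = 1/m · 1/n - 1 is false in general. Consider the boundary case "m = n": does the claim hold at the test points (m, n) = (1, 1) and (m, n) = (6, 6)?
No, fails at both test points

At (1, 1): LHS = 1 ≠ RHS = 0
At (6, 6): LHS = 1/36 ≠ RHS = -35/36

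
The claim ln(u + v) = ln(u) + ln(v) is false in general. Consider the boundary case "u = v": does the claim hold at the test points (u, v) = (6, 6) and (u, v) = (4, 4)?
No, fails at both test points

At (6, 6): LHS = ln(12) ≈ 2.485 ≠ RHS = 2·ln(6) ≈ 3.584
At (4, 4): LHS = ln(8) ≈ 2.079 ≠ RHS = 2·ln(4) ≈ 2.773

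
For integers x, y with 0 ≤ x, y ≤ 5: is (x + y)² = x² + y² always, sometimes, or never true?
It holds at (x, y) = (0, 3) (both sides equal 9), but fails at (x, y) = (2, 3) (LHS = 25, RHS = 13).

Answer: Sometimes true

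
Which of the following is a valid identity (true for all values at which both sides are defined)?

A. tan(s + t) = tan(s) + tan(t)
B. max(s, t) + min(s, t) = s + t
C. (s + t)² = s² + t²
A: fails at (2, 7) — LHS = tan(9) ≈ -0.4523, RHS = tan(2) + tan(7) ≈ -1.314.
B: holds — e.g. at (5, 5), both sides equal 10.
C: fails at (3, 5) — LHS = 64, RHS = 34.

Answer: B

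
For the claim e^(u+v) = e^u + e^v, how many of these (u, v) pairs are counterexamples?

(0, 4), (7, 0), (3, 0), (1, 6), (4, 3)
Testing each pair:
(0, 4): LHS = e^4 ≈ 54.6, RHS = 1 + e^4 ≈ 55.6 → counterexample
(7, 0): LHS = e^7 ≈ 1097, RHS = 1 + e^7 ≈ 1098 → counterexample
(3, 0): LHS = e^3 ≈ 20.09, RHS = 1 + e^3 ≈ 21.09 → counterexample
(1, 6): LHS = e^7 ≈ 1097, RHS = e + e^6 ≈ 406.1 → counterexample
(4, 3): LHS = e^7 ≈ 1097, RHS = e^3 + e^4 ≈ 74.68 → counterexample

That makes 5 counterexamples.

Answer: 5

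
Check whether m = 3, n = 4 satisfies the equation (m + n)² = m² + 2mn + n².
Substituting m = 3, n = 4:

LHS = (3 + 4)² = 49
RHS = 3² + 2·3·4 + 4² = 49

LHS = RHS, so the equation holds at this point.

Answer: Holds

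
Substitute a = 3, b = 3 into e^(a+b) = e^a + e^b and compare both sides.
LHS = e^(3+3) = e^6 ≈ 403.4
RHS = e^3 + e^3 = 2·e^3 ≈ 40.17

LHS ≠ RHS (they differ by about 363.3), so the equation does not hold here.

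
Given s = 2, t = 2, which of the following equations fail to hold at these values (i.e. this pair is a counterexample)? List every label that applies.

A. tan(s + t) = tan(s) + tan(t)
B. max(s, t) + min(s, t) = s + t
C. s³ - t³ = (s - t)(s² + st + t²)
Evaluating each claim at the given values:
A. LHS = tan(4) ≈ 1.158, RHS = 2·tan(2) ≈ -4.37 → fails here (LHS ≠ RHS)
B. LHS = 4, RHS = 4 → holds here (LHS = RHS)
C. LHS = 0, RHS = 0 → holds here (LHS = RHS)

Answer: A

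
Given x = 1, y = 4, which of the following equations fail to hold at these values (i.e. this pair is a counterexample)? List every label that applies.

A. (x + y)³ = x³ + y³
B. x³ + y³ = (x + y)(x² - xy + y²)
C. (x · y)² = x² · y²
A

Evaluating each claim at the given values:
A. LHS = 125, RHS = 65 → fails here (LHS ≠ RHS)
B. LHS = 65, RHS = 65 → holds here (LHS = RHS)
C. LHS = 16, RHS = 16 → holds here (LHS = RHS)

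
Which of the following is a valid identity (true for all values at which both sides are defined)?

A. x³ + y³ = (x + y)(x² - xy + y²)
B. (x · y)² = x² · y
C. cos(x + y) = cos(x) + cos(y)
A: holds — e.g. at (4, 5), both sides equal 189.
B: fails at (4, 5) — LHS = 400, RHS = 80.
C: fails at (3, 4) — LHS = cos(7) ≈ 0.7539, RHS = cos(3) + cos(4) ≈ -1.644.

Answer: A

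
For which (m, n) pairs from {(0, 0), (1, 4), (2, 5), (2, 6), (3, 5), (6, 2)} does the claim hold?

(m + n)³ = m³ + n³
Testing each pair:
(0, 0): LHS = 0, RHS = 0 → holds
(1, 4): LHS = 125, RHS = 65 → fails
(2, 5): LHS = 343, RHS = 133 → fails
(2, 6): LHS = 512, RHS = 224 → fails
(3, 5): LHS = 512, RHS = 152 → fails
(6, 2): LHS = 512, RHS = 224 → fails

1 of 6 pairs satisfies the claim.

Answer: (0, 0)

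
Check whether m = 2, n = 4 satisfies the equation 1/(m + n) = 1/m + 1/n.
Substituting m = 2, n = 4:

LHS = 1/(2 + 4) = 1/6
RHS = 1/2 + 1/4 = 3/4

LHS ≠ RHS, so the equation does not hold at this point.

Answer: Fails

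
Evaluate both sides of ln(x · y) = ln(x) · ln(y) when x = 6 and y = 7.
LHS = ln(6 · 7) = ln(42) ≈ 3.738
RHS = ln(6) · ln(7) ≈ 3.487

LHS ≠ RHS (they differ by about 0.2511), so the equation does not hold here.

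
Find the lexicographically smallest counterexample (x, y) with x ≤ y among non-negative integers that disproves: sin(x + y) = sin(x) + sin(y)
At (0, 4): both sides equal sin(4) ≈ -0.7568, so it holds there.

Substituting (1, 1) into the claim:
LHS = sin(1 + 1) = sin(2) ≈ 0.9093
RHS = sin(1) + sin(1) = 2·sin(1) ≈ 1.683

Since LHS ≠ RHS, this pair disproves the claim, and no lexicographically smaller pair (x ≤ y, non-negative integers) does.

For instance (1, 3) is also a counterexample (LHS = sin(4) ≈ -0.7568, RHS = sin(3) + sin(1) ≈ 0.9826), but it's lexicographically larger.

Answer: (x, y) = (1, 1)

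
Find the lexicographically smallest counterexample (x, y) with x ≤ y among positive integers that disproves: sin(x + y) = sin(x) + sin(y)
Substituting (1, 1) into the claim:
LHS = sin(1 + 1) = sin(2) ≈ 0.9093
RHS = sin(1) + sin(1) = 2·sin(1) ≈ 1.683

Since LHS ≠ RHS, this pair disproves the claim, and no lexicographically smaller pair (x ≤ y, positive integers) does.

For instance (2, 7) is also a counterexample (LHS = sin(9) ≈ 0.4121, RHS = sin(7) + sin(2) ≈ 1.566), but it's lexicographically larger.

Answer: (x, y) = (1, 1)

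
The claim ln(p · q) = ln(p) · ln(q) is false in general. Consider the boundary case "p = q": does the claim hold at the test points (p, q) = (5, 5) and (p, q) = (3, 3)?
No, fails at both test points

At (5, 5): LHS = ln(25) ≈ 3.219 ≠ RHS = ln(5)² ≈ 2.59
At (3, 3): LHS = ln(9) ≈ 2.197 ≠ RHS = ln(3)² ≈ 1.207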